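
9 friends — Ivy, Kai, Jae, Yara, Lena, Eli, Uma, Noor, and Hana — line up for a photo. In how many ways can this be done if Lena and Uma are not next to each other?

Of the 9! = 362880 arrangements, those with Lena and Uma adjacent number 2 × 8! = 80640 (treat the pair as a block with 2 internal orders).
Complementary counting: 362880 − 80640 = 282240.

282240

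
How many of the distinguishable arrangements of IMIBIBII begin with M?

With the first slot taken by M, it remains to arrange the other 7 letters (IIBIBII).
Those 7 letters have B appearing twice and I appearing 5 times, giving (7)!/(5!·2!) = 21.

21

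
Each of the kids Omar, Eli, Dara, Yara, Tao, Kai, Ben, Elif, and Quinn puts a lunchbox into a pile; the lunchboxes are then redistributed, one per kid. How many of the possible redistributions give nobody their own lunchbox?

This is the derangement count D_9: permutations of 9 items with no fixed point.
By inclusion–exclusion this is Σ_{j=0}^{9} (−1)^j C(9,j)·(9−j)!.
Computing: 362880 − 362880 + 181440 − 60480 + 15120 − 3024 + 504 − 72 + 9 − 1 = 133496.

133496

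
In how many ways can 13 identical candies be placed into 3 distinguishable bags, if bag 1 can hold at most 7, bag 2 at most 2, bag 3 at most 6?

Ignoring the caps, the number of non-negative solutions to x_1+…+x_3 = 13 is C(15,2) = 105.
Subtract solutions that violate a single cap (substitute x_i' = x_i − (cap_i+1)): x_1 ≥ 8 gives C(7,2) = 21; x_2 ≥ 3 gives C(12,2) = 66; x_3 ≥ 7 gives C(8,2) = 28. Together 115.
Add back pairs where two caps are both exceeded: 6 + 0 + 10 = 16.
By inclusion–exclusion the count is 105 − 115 + 16 = 6.

6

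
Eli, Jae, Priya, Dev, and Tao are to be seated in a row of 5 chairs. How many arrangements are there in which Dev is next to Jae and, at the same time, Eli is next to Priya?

24

Treat {Dev,Jae} as one block (2 orders) and {Eli,Priya} as another (2 orders).
That leaves 3 units to arrange: 2 × 2 × 3! = 4 × 6 = 24.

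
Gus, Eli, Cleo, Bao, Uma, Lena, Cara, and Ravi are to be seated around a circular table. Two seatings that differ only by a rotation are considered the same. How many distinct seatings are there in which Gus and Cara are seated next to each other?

1440

Glue Gus and Cara into a block (2 internal orders). Seating 7 units around a circle gives (6)! arrangements.
So 2 × (6)! = 2 × 720 = 1440.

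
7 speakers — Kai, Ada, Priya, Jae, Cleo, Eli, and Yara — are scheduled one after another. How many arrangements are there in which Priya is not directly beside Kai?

3600

There are 7! = 5040 arrangements in all. If Priya and Kai are adjacent, merging them into one block gives 2·(6)! = 1440 arrangements.
Complementary counting: 5040 − 1440 = 3600.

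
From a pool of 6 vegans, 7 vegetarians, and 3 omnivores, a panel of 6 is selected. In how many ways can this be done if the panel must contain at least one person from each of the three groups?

6006

Unrestricted: C(16,6) = 8008 ways to pick any 6 of the 16.
Subtract selections that omit an entire group: no vegans → C(10,6) = 210; no vegetarians → C(9,6) = 84; no omnivores → C(13,6) = 1716.
Add back selections omitting two groups (i.e. drawn from a single group): C(6,6) + C(7,6) + C(3,6) = 8.
By inclusion–exclusion: 8008 − 2010 + 8 = 6006.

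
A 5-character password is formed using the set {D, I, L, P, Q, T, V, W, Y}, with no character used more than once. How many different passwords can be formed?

Choose and order 5 of the 9 symbols: the first character has 9 options, the next 8, and so on down to 5.
That product is 9 × 8 × 7 × 6 × 5 = 15120.

15120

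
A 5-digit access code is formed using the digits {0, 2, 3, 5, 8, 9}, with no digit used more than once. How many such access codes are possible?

With no repetition, fill the 5 digits in order: 6 choices, then 5, down to 2.
6 × 5 × 4 × 3 × 2 = 720.

720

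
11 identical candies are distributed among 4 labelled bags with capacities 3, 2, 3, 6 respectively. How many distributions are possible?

19

Ignoring the caps, the number of non-negative solutions to x_1+…+x_4 = 11 is C(14,3) = 364.
Subtract solutions that violate a single cap (substitute x_i' = x_i − (cap_i+1)): x_1 ≥ 4 gives C(10,3) = 120; x_2 ≥ 3 gives C(11,3) = 165; x_3 ≥ 4 gives C(10,3) = 120; x_4 ≥ 7 gives C(7,3) = 35. Together 440.
Add back pairs where two caps are both exceeded: 35 + 20 + 1 + 35 + 4 + 1 = 96.
Subtract triples: 1 + 0 + 0 + 0 = 1.
By inclusion–exclusion the count is 364 − 440 + 96 − 1 = 19.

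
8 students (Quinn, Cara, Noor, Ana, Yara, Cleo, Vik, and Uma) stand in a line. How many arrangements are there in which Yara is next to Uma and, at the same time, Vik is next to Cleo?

Treat {Yara,Uma} as one block (2 orders) and {Vik,Cleo} as another (2 orders).
That leaves 6 units to arrange: 2 × 2 × 6! = 4 × 720 = 2880.

2880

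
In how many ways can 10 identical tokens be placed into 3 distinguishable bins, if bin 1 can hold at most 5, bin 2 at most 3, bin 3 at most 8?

Ignoring the caps, the number of non-negative solutions to x_1+…+x_3 = 10 is C(12,2) = 66.
Subtract solutions that violate a single cap (substitute x_i' = x_i − (cap_i+1)): x_1 ≥ 6 gives C(6,2) = 15; x_2 ≥ 4 gives C(8,2) = 28; x_3 ≥ 9 gives C(3,2) = 3. Together 46.
Add back pairs where two caps are both exceeded: 1 + 0 + 0 = 1.
By inclusion–exclusion the count is 66 − 46 + 1 = 21.

21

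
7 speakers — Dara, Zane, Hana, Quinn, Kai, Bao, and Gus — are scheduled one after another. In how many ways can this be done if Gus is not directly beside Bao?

There are 7! = 5040 arrangements in all. If Gus and Bao are adjacent, merging them into one block gives 2·(6)! = 1440 arrangements.
Complementary counting: 5040 − 1440 = 3600.

3600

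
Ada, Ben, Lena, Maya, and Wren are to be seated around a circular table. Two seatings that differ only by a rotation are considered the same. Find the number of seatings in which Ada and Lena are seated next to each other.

12

Treat {Ada, Lena} as one unit (2 internal orders) and seat the resulting 4 units around the table: (3)! circular arrangements.
So 2 × (3)! = 2 × 6 = 12.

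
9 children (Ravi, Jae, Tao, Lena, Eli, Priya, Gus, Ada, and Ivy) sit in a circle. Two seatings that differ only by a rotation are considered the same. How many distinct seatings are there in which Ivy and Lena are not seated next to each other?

30240

Without the restriction there are (8)! = 40320 seatings.
Seatings with Ivy beside Lena: treat them as a block with 2 internal orders, giving 2 × (7)! = 10080.
Subtracting, 40320 − 10080 = 30240.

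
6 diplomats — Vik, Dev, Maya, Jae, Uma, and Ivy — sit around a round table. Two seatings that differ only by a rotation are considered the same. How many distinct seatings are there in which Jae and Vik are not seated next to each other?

All circular seatings of 6 people number (5)! = 120.
Seatings with Jae beside Vik: treat them as a block with 2 internal orders, giving 2 × (4)! = 48.
Subtracting, 120 − 48 = 72.

72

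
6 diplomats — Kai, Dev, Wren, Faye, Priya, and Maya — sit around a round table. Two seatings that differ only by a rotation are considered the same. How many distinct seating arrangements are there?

120

Around a circle, 6 distinct people have 6!/6 = (5)! = 120 rotationally distinct seatings.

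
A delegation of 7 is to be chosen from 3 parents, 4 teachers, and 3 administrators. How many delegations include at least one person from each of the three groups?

With no constraint there are C(10,7) = 120 possible selections.
Subtract selections that omit an entire group: no parents → C(7,7) = 1; no teachers → C(6,7) = 0; no administrators → C(7,7) = 1.
Add back selections omitting two groups (i.e. drawn from a single group): C(3,7) + C(4,7) + C(3,7) = 0.
By inclusion–exclusion: 120 − 2 + 0 = 118.

118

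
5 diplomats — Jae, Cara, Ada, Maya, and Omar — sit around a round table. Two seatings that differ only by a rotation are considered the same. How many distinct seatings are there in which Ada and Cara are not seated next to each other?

12

All circular seatings of 5 people number (4)! = 24.
Seatings with Ada beside Cara: treat them as a block with 2 internal orders, giving 2 × (3)! = 12.
Subtracting, 24 − 12 = 12.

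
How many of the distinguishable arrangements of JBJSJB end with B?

With the last slot taken by B, it remains to arrange the other 5 letters (JJSJB).
Those 5 letters have J appearing 3 times, giving (5)!/(3!) = 20.

20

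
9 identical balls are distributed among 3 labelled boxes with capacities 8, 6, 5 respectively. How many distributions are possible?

Ignoring the caps, the number of non-negative solutions to x_1+…+x_3 = 9 is C(11,2) = 55.
Subtract solutions that violate a single cap (substitute x_i' = x_i − (cap_i+1)): x_1 ≥ 9 gives C(2,2) = 1; x_2 ≥ 7 gives C(4,2) = 6; x_3 ≥ 6 gives C(5,2) = 10. Together 17.
No two caps can be exceeded simultaneously, so the pair terms are all 0.
By inclusion–exclusion the count is 55 − 17 + 0 = 38.

38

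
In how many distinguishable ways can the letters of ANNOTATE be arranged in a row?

5040

ANNOTATE has 8 letters with A appearing twice, N appearing twice, and T appearing twice.
So there are 8! / (2!·2!·2!) = 5040 distinguishable arrangements.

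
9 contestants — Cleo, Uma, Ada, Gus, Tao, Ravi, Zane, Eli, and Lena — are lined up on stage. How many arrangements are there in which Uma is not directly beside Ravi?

There are 9! = 362880 arrangements in all. If Uma and Ravi are adjacent, merging them into one block gives 2·(8)! = 80640 arrangements.
So 362880 − 80640 = 282240 arrangements keep them apart.

282240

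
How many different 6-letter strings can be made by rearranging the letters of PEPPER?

The 6 letters of PEPPER have repeats: E appearing twice and P appearing 3 times.
So there are 6! / (3!·2!) = 60 distinguishable arrangements.

60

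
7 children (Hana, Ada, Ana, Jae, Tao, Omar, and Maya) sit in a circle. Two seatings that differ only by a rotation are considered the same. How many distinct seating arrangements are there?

720

Around a circle, 7 distinct people have 7!/7 = (6)! = 720 rotationally distinct seatings.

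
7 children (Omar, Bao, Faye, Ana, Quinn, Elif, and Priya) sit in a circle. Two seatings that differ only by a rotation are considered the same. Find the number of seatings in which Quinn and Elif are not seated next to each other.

All circular seatings of 7 people number (6)! = 720.
Those with Quinn next to Elif: fuse the pair into one unit and seat 6 units around a circle — 2·(5)! = 240.
Subtracting, 720 − 240 = 480.

480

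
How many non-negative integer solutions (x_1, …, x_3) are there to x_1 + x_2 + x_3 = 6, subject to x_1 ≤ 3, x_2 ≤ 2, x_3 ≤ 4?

9

Ignoring the caps, the number of non-negative solutions to x_1+…+x_3 = 6 is C(8,2) = 28.
Subtract solutions that violate a single cap (substitute x_i' = x_i − (cap_i+1)): x_1 ≥ 4 gives C(4,2) = 6; x_2 ≥ 3 gives C(5,2) = 10; x_3 ≥ 5 gives C(3,2) = 3. Together 19.
No two caps can be exceeded simultaneously, so the pair terms are all 0.
By inclusion–exclusion the count is 28 − 19 + 0 = 9.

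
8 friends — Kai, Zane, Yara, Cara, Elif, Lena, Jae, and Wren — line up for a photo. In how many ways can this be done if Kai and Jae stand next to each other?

Treat {Kai, Jae} as a single unit. There are 7 units to order, and the pair itself can be ordered 2 ways.
So the count is 2·(7)! = 10080.

10080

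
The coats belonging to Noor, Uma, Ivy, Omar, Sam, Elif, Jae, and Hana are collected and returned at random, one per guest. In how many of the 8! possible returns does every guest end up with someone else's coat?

14833

This is the derangement count D_8: permutations of 8 items with no fixed point.
By inclusion–exclusion this is Σ_{j=0}^{8} (−1)^j C(8,j)·(8−j)!.
Computing: 40320 − 40320 + 20160 − 6720 + 1680 − 336 + 56 − 8 + 1 = 14833.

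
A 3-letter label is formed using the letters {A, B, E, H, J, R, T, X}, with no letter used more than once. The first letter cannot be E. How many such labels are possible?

The first letter has 8−1 = 7 choices (anything except E).
The remaining 2 letters are filled from the other 7 symbols without repetition: 7 × 6 = 42.
Total: 7 × 42 = 294.

294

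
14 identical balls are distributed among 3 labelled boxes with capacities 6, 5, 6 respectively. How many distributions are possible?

Without the upper bounds there are C(16,2) = 120 ways to split 14 among 3 boxes.
Subtract solutions that violate a single cap (substitute x_i' = x_i − (cap_i+1)): x_1 ≥ 7 gives C(9,2) = 36; x_2 ≥ 6 gives C(10,2) = 45; x_3 ≥ 7 gives C(9,2) = 36. Together 117.
Add back pairs where two caps are both exceeded: 3 + 1 + 3 = 7.
By inclusion–exclusion the count is 120 − 117 + 7 = 10.

10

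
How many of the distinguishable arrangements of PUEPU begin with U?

12

Fix U in the first position and arrange the remaining 4 letters.
Those 4 letters have P appearing twice, giving (4)!/(2!) = 12.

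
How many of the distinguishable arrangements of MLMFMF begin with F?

20

Fix F in the first position and arrange the remaining 5 letters.
Those 5 letters have M appearing 3 times, giving (5)!/(3!) = 20.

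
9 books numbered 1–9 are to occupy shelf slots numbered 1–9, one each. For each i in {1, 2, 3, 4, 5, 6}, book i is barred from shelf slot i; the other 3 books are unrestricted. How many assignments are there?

183822

Let Aᵢ (for 1 ≤ i ≤ 6) be the placements that put book i in its forbidden shelf slot. Any j of these fix j positions, leaving (9−j)! ways to fill the rest, and there are C(6,j) ways to pick which j.
By inclusion–exclusion, the number of valid placements is Σ_{j=0}^{6} (−1)^j C(6,j)·(9−j)!.
Computing: 362880 − 241920 + 75600 − 14400 + 1800 − 144 + 6 = 183822.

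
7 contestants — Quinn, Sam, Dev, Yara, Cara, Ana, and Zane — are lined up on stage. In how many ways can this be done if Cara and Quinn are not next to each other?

3600

There are 7! = 5040 arrangements in all. If Cara and Quinn are adjacent, merging them into one block gives 2·(6)! = 1440 arrangements.
So 5040 − 1440 = 3600 arrangements keep them apart.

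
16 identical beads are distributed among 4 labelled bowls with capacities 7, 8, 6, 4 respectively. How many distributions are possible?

By stars and bars, unrestricted non-negative solutions to x_1+…+x_4 = 16 number C(16+3,3) = 969.
Subtract solutions that violate a single cap (substitute x_i' = x_i − (cap_i+1)): x_1 ≥ 8 gives C(11,3) = 165; x_2 ≥ 9 gives C(10,3) = 120; x_3 ≥ 7 gives C(12,3) = 220; x_4 ≥ 5 gives C(14,3) = 364. Together 869.
Add back pairs where two caps are both exceeded: 0 + 4 + 20 + 1 + 10 + 35 = 70.
By inclusion–exclusion the count is 969 − 869 + 70 = 170.

170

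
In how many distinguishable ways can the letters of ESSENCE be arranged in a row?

The 7 letters of ESSENCE have repeats: E appearing 3 times and S appearing twice.
The number of distinct arrangements is 7!/(3!·2!) = 5040/12 = 420.

420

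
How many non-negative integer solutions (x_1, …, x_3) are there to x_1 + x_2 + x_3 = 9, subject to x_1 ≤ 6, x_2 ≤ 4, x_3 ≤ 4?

19

Ignoring the caps, the number of non-negative solutions to x_1+…+x_3 = 9 is C(11,2) = 55.
Subtract solutions that violate a single cap (substitute x_i' = x_i − (cap_i+1)): x_1 ≥ 7 gives C(4,2) = 6; x_2 ≥ 5 gives C(6,2) = 15; x_3 ≥ 5 gives C(6,2) = 15. Together 36.
No two caps can be exceeded simultaneously, so the pair terms are all 0.
By inclusion–exclusion the count is 55 − 36 + 0 = 19.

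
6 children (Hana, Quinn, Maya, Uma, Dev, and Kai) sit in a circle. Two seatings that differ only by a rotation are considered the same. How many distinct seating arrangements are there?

Fix one person's seat to break rotational symmetry; the remaining 5 people can be arranged in (5)! = 120 ways.

120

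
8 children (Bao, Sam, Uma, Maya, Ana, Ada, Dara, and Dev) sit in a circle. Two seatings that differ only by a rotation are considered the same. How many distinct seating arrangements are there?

5040

Around a circle, 8 distinct people have 8!/8 = (7)! = 5040 rotationally distinct seatings.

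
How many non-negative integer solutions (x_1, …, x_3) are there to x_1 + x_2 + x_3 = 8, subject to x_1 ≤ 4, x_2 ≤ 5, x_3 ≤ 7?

By stars and bars, unrestricted non-negative solutions to x_1+…+x_3 = 8 number C(8+2,2) = 45.
Subtract solutions that violate a single cap (substitute x_i' = x_i − (cap_i+1)): x_1 ≥ 5 gives C(5,2) = 10; x_2 ≥ 6 gives C(4,2) = 6; x_3 ≥ 8 gives C(2,2) = 1. Together 17.
No two caps can be exceeded simultaneously, so the pair terms are all 0.
By inclusion–exclusion the count is 45 − 17 + 0 = 28.

28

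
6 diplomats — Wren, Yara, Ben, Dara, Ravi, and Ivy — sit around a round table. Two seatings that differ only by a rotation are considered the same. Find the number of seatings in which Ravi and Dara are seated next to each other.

48

Glue Ravi and Dara into a block (2 internal orders). Seating 5 units around a circle gives (4)! arrangements.
So 2 × (4)! = 2 × 24 = 48.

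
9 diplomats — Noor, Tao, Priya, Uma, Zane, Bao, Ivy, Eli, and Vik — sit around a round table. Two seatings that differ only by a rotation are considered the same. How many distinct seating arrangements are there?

Fix one person's seat to break rotational symmetry; the remaining 8 people can be arranged in (8)! = 40320 ways.

40320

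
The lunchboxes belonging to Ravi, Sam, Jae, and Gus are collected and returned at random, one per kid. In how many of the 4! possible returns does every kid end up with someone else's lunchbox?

9

This is the derangement count D_4: permutations of 4 items with no fixed point.
By inclusion–exclusion this is Σ_{j=0}^{4} (−1)^j C(4,j)·(4−j)!.
Computing: 24 − 24 + 12 − 4 + 1 = 9.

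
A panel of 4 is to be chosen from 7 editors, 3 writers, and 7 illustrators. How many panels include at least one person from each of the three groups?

Unrestricted: C(17,4) = 2380 ways to pick any 4 of the 17.
Subtract selections that omit an entire group: no editors → C(10,4) = 210; no writers → C(14,4) = 1001; no illustrators → C(10,4) = 210.
Add back selections omitting two groups (i.e. drawn from a single group): C(7,4) + C(3,4) + C(7,4) = 70.
By inclusion–exclusion: 2380 − 1421 + 70 = 1029.

1029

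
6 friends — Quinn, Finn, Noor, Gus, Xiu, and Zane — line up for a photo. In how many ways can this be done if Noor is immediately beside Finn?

Glue Noor and Finn into one block (2 internal orders), leaving 5 units to arrange in a row.
So the count is 2·(5)! = 240.

240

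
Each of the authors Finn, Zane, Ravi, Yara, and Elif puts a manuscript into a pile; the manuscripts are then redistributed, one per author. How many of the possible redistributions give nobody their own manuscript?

Let Aᵢ be the assignments in which author i gets their own manuscript. We want the size of the complement of A₁∪…∪A_5.
By inclusion–exclusion this is Σ_{j=0}^{5} (−1)^j C(5,j)·(5−j)!.
Computing: 120 − 120 + 60 − 20 + 5 − 1 = 44.

44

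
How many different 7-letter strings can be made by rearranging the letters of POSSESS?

POSSESS has 7 letters with S appearing 4 times.
So there are 7! / (4!) = 210 distinguishable arrangements.

210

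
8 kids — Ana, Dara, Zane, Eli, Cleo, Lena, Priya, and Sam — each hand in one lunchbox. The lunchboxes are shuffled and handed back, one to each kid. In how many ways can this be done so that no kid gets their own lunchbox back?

Count assignments avoiding every fixed point. For any j of the 8 kids fixed to their own lunchbox, the other 8−j can be arranged in (8−j)! ways.
By inclusion–exclusion this is Σ_{j=0}^{8} (−1)^j C(8,j)·(8−j)!.
Computing: 40320 − 40320 + 20160 − 6720 + 1680 − 336 + 56 − 8 + 1 = 14833.

14833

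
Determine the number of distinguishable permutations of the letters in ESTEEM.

120

The 6 letters of ESTEEM have repeats: E appearing 3 times.
So there are 6! / (3!) = 120 distinguishable arrangements.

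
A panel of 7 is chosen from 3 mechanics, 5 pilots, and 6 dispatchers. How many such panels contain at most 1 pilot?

Split by how many pilots are chosen (0 through 1).
Sum: C(5,0)·C(9,7) + C(5,1)·C(9,6) = 36 + 420 = 456.

456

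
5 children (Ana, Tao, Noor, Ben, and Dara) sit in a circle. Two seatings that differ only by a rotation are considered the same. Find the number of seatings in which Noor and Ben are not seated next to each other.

All circular seatings of 5 people number (4)! = 24.
Those with Noor next to Ben: fuse the pair into one unit and seat 4 units around a circle — 2·(3)! = 12.
Subtracting, 24 − 12 = 12.

12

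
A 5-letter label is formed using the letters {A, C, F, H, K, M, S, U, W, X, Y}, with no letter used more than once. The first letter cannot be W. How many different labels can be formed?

50400

The first letter has 11−1 = 10 choices (anything except W).
The remaining 4 letters are filled from the other 10 symbols without repetition: 10 × 9 × 8 × 7 = 5040.
Total: 10 × 5040 = 50400.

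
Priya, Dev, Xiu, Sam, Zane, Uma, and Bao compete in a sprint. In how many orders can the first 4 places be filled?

This is an ordered selection of 4 from 7: P(7,4).
That gives 7 × 6 × 5 × 4 = 840.

840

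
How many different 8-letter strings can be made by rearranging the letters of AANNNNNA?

AANNNNNA has 8 letters with A appearing 3 times and N appearing 5 times.
So there are 8! / (5!·3!) = 56 distinguishable arrangements.

56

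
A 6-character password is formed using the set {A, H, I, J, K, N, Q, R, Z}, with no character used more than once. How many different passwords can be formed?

This is a permutation of 6 out of 9: P(9,6) = 9!/3!.
That product is 9 × 8 × 7 × 6 × 5 × 4 = 60480.

60480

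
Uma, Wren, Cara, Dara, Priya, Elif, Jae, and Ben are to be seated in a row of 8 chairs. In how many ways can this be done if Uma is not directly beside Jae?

There are 8! = 40320 arrangements in all. If Uma and Jae are adjacent, merging them into one block gives 2·(7)! = 10080 arrangements.
Complementary counting: 40320 − 10080 = 30240.

30240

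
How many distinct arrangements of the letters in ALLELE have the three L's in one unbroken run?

12

Treat the 3 copies of L as a single block. The multiset to arrange is then {LLL, A, E, E}, 4 items in all.
That gives (4)!/(2!) = 12 arrangements.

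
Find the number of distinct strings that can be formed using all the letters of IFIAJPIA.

3360

IFIAJPIA has 8 letters with A appearing twice and I appearing 3 times.
The number of distinct arrangements is 8!/(3!·2!) = 40320/12 = 3360.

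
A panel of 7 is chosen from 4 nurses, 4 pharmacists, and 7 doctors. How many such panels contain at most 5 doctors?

6378

Split by how many doctors are chosen (0 through 5).
Sum: C(7,0)·C(8,7) + C(7,1)·C(8,6) + C(7,2)·C(8,5) + C(7,3)·C(8,4) + C(7,4)·C(8,3) + C(7,5)·C(8,2) = 8 + 196 + 1176 + 2450 + 1960 + 588 = 6378.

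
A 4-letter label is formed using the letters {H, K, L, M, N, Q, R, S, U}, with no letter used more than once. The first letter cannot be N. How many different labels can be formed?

2688

The first letter has 9−1 = 8 choices (anything except N).
The remaining 3 letters are filled from the other 8 symbols without repetition: 8 × 7 × 6 = 336.
Total: 8 × 336 = 2688.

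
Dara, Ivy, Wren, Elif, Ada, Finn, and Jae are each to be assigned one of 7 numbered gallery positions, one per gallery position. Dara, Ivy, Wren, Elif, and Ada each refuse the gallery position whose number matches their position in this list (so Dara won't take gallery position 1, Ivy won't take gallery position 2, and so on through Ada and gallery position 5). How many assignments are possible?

Let Aᵢ (for 1 ≤ i ≤ 5) be the placements that put person i in their forbidden gallery position. Any j of these fix j positions, leaving (7−j)! ways to fill the rest, and there are C(5,j) ways to pick which j.
By inclusion–exclusion, the number of valid placements is Σ_{j=0}^{5} (−1)^j C(5,j)·(7−j)!.
Computing: 5040 − 3600 + 1200 − 240 + 30 − 2 = 2428.

2428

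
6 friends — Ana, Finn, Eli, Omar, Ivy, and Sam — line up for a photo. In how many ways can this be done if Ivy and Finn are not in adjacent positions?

480

Of the 6! = 720 arrangements, those with Ivy and Finn adjacent number 2 × 5! = 240 (treat the pair as a block with 2 internal orders).
So 720 − 240 = 480 arrangements keep them apart.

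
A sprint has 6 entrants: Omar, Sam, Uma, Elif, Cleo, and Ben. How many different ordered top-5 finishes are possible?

720

This is an ordered selection of 5 from 6: P(6,5).
That gives 6 × 5 × 4 × 3 × 2 = 720.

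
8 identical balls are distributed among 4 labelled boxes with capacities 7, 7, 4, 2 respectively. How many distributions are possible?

By stars and bars, unrestricted non-negative solutions to x_1+…+x_4 = 8 number C(8+3,3) = 165.
Subtract solutions that violate a single cap (substitute x_i' = x_i − (cap_i+1)): x_1 ≥ 8 gives C(3,3) = 1; x_2 ≥ 8 gives C(3,3) = 1; x_3 ≥ 5 gives C(6,3) = 20; x_4 ≥ 3 gives C(8,3) = 56. Together 78.
Add back pairs where two caps are both exceeded: 0 + 0 + 0 + 0 + 0 + 1 = 1.
By inclusion–exclusion the count is 165 − 78 + 1 = 88.

88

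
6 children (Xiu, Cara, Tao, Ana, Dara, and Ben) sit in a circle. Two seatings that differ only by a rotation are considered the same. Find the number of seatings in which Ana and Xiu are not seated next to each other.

All circular seatings of 6 people number (5)! = 120.
Those with Ana next to Xiu: fuse the pair into one unit and seat 5 units around a circle — 2·(4)! = 48.
Subtracting, 120 − 48 = 72.

72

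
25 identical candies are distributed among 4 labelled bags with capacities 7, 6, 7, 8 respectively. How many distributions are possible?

By stars and bars, unrestricted non-negative solutions to x_1+…+x_4 = 25 number C(25+3,3) = 3276.
Subtract solutions that violate a single cap (substitute x_i' = x_i − (cap_i+1)): x_1 ≥ 8 gives C(20,3) = 1140; x_2 ≥ 7 gives C(21,3) = 1330; x_3 ≥ 8 gives C(20,3) = 1140; x_4 ≥ 9 gives C(19,3) = 969. Together 4579.
Add back pairs where two caps are both exceeded: 286 + 220 + 165 + 286 + 220 + 165 = 1342.
Subtract triples: 10 + 4 + 1 + 4 = 19.
By inclusion–exclusion the count is 3276 − 4579 + 1342 − 19 = 20.

20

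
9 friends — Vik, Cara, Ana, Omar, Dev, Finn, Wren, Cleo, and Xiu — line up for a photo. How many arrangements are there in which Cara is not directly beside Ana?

There are 9! = 362880 arrangements in all. If Cara and Ana are adjacent, merging them into one block gives 2·(8)! = 80640 arrangements.
Complementary counting: 362880 − 80640 = 282240.

282240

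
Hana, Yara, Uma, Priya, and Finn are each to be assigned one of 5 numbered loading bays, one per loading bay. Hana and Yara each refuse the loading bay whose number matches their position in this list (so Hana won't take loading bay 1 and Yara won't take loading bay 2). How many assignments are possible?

Let Aᵢ (for i ∈ {1, 2}) be the placements that put person i in their forbidden loading bay. Any j of these fix j positions, leaving (5−j)! ways to fill the rest, and there are C(2,j) ways to pick which j.
By inclusion–exclusion, the number of valid placements is Σ_{j=0}^{2} (−1)^j C(2,j)·(5−j)!.
Computing: 120 − 48 + 6 = 78.

78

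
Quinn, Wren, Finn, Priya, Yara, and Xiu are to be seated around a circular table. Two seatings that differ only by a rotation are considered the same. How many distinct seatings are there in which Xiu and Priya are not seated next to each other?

All circular seatings of 6 people number (5)! = 120.
Those with Xiu next to Priya: fuse the pair into one unit and seat 5 units around a circle — 2·(4)! = 48.
Subtracting, 120 − 48 = 72.

72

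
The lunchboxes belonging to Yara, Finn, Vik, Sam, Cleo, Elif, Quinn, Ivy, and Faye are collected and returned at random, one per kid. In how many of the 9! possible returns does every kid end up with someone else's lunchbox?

133496

Let Aᵢ be the assignments in which kid i gets their own lunchbox. We want the size of the complement of A₁∪…∪A_9.
By inclusion–exclusion this is Σ_{j=0}^{9} (−1)^j C(9,j)·(9−j)!.
Computing: 362880 − 362880 + 181440 − 60480 + 15120 − 3024 + 504 − 72 + 9 − 1 = 133496.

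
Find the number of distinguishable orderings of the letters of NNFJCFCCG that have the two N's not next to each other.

11760

Total arrangements of NNFJCFCCG: 9!/(3!·2!·2!) = 15120.
If the two N's are adjacent, glue them into one block, leaving 8 items to arrange: (8)!/(3!·2!) = 3360 ways.
Hence 15120 − 3360 = 11760.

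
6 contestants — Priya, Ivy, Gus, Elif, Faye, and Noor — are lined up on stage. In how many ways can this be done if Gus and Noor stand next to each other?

Treat {Gus, Noor} as a single unit. There are 5 units to order, and the pair itself can be ordered 2 ways.
That gives 2 × 5! = 2 × 120 = 240.

240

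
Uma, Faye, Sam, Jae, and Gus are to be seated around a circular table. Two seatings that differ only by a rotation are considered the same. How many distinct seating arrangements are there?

Seat Uma anywhere (absorbing the rotational symmetry), then permute the other 4: (4)! = 24.

24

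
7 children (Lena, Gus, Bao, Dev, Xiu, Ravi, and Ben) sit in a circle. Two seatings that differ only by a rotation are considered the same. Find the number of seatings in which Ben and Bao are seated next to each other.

240

Glue Ben and Bao into a block (2 internal orders). Seating 6 units around a circle gives (5)! arrangements.
So 2 × (5)! = 2 × 120 = 240.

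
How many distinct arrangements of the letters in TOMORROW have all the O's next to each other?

360

Treat the 3 copies of O as a single block. The multiset to arrange is then {OOO, M, R, R, T, W}, 6 items in all.
That gives (6)!/(2!) = 360 arrangements.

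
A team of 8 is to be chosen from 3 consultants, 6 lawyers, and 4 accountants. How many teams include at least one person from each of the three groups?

Total 8-person selections from all 13: C(13,8) = 1287.
Subtract selections that omit an entire group: no consultants → C(10,8) = 45; no lawyers → C(7,8) = 0; no accountants → C(9,8) = 9.
Add back selections omitting two groups (i.e. drawn from a single group): C(3,8) + C(6,8) + C(4,8) = 0.
By inclusion–exclusion: 1287 − 54 + 0 = 1233.

1233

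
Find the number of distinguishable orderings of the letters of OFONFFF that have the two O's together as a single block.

30

Treat the 2 copies of O as a single block. The multiset to arrange is then {OO, F, F, F, F, N}, 6 items in all.
That gives (6)!/(4!) = 30 arrangements.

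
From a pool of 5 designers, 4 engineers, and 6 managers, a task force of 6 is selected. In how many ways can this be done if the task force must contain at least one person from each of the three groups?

4250

Unrestricted: C(15,6) = 5005 ways to pick any 6 of the 15.
Subtract selections that omit an entire group: no designers → C(10,6) = 210; no engineers → C(11,6) = 462; no managers → C(9,6) = 84.
Add back selections omitting two groups (i.e. drawn from a single group): C(5,6) + C(4,6) + C(6,6) = 1.
By inclusion–exclusion: 5005 − 756 + 1 = 4250.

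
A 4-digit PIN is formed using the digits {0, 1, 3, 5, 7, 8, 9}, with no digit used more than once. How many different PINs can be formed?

This is a permutation of 4 out of 7: P(7,4) = 7!/3!.
That product is 7 × 6 × 5 × 4 = 840.

840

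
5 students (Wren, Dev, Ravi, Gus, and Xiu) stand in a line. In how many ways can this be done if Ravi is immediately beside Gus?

48

Place the 3 others and the Ravi-Gus pair as 4 objects in a line; the pair has 2 internal arrangements.
That gives 2 × 4! = 2 × 24 = 48.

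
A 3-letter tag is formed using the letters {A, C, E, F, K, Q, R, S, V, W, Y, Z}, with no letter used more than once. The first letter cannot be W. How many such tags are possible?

The first letter has 12−1 = 11 choices (anything except W).
The remaining 2 letters are filled from the other 11 symbols without repetition: 11 × 10 = 110.
Total: 11 × 110 = 1210.

1210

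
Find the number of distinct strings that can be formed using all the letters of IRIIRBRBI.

The 9 letters of IRIIRBRBI have repeats: B appearing twice, I appearing 4 times, and R appearing 3 times.
So there are 9! / (4!·3!·2!) = 1260 distinguishable arrangements.

1260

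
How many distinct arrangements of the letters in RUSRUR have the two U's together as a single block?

20

Treat the 2 copies of U as a single block. The multiset to arrange is then {UU, R, R, R, S}, 5 items in all.
That gives (5)!/(3!) = 20 arrangements.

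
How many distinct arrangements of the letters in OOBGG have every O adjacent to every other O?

12

Treat the 2 copies of O as a single block. The multiset to arrange is then {OO, B, G, G}, 4 items in all.
That gives (4)!/(2!) = 12 arrangements.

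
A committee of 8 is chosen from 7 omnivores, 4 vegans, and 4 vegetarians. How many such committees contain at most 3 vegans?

6105

Split by how many vegans are chosen (0 through 3).
Sum: C(4,0)·C(11,8) + C(4,1)·C(11,7) + C(4,2)·C(11,6) + C(4,3)·C(11,5) = 165 + 1320 + 2772 + 1848 = 6105.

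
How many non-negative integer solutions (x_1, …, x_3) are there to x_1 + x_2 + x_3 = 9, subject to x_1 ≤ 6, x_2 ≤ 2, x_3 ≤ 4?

Ignoring the caps, the number of non-negative solutions to x_1+…+x_3 = 9 is C(11,2) = 55.
Subtract solutions that violate a single cap (substitute x_i' = x_i − (cap_i+1)): x_1 ≥ 7 gives C(4,2) = 6; x_2 ≥ 3 gives C(8,2) = 28; x_3 ≥ 5 gives C(6,2) = 15. Together 49.
Add back pairs where two caps are both exceeded: 0 + 0 + 3 = 3.
By inclusion–exclusion the count is 55 − 49 + 3 = 9.

9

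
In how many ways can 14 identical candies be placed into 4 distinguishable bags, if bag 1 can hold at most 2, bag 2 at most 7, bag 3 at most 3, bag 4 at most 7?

By stars and bars, unrestricted non-negative solutions to x_1+…+x_4 = 14 number C(14+3,3) = 680.
Subtract solutions that violate a single cap (substitute x_i' = x_i − (cap_i+1)): x_1 ≥ 3 gives C(14,3) = 364; x_2 ≥ 8 gives C(9,3) = 84; x_3 ≥ 4 gives C(13,3) = 286; x_4 ≥ 8 gives C(9,3) = 84. Together 818.
Add back pairs where two caps are both exceeded: 20 + 120 + 20 + 10 + 0 + 10 = 180.
By inclusion–exclusion the count is 680 − 818 + 180 = 42.

42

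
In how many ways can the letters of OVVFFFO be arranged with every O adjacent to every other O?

60

Treat the 2 copies of O as a single block. The multiset to arrange is then {OO, F, F, F, V, V}, 6 items in all.
That gives (6)!/(3!·2!) = 60 arrangements.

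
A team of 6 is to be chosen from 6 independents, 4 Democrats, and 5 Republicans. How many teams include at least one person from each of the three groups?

Unrestricted: C(15,6) = 5005 ways to pick any 6 of the 15.
Selections missing a whole group: no independents → C(9,6) = 84; no Democrats → C(11,6) = 462; no Republicans → C(10,6) = 210.
Add back selections omitting two groups (i.e. drawn from a single group): C(6,6) + C(4,6) + C(5,6) = 1.
By inclusion–exclusion: 5005 − 756 + 1 = 4250.

4250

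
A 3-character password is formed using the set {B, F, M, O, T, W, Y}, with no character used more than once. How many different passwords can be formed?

210

This is a permutation of 3 out of 7: P(7,3) = 7!/4!.
7 × 6 × 5 = 210.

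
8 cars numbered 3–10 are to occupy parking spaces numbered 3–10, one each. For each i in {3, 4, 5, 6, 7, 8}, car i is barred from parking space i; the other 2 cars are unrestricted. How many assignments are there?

18806

Let Aᵢ (for 3 ≤ i ≤ 8) be the placements that put car i in its forbidden parking space. Any j of these fix j positions, leaving (8−j)! ways to fill the rest, and there are C(6,j) ways to pick which j.
By inclusion–exclusion, the number of valid placements is Σ_{j=0}^{6} (−1)^j C(6,j)·(8−j)!.
Computing: 40320 − 30240 + 10800 − 2400 + 360 − 36 + 2 = 18806.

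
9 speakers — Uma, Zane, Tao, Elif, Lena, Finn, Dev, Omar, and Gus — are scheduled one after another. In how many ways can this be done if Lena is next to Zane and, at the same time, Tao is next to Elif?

20160

Treat {Lena,Zane} as one block (2 orders) and {Tao,Elif} as another (2 orders).
That leaves 7 units to arrange: 2 × 2 × 7! = 4 × 5040 = 20160.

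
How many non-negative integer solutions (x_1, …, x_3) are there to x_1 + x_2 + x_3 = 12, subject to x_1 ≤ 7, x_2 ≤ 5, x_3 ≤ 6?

Without the upper bounds there are C(14,2) = 91 ways to split 12 among 3 variables.
Subtract solutions that violate a single cap (substitute x_i' = x_i − (cap_i+1)): x_1 ≥ 8 gives C(6,2) = 15; x_2 ≥ 6 gives C(8,2) = 28; x_3 ≥ 7 gives C(7,2) = 21. Together 64.
No two caps can be exceeded simultaneously, so the pair terms are all 0.
By inclusion–exclusion the count is 91 − 64 + 0 = 27.

27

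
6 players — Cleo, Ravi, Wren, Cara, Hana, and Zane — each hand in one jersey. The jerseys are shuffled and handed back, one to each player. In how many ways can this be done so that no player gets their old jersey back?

This is the derangement count D_6: permutations of 6 items with no fixed point.
By inclusion–exclusion this is Σ_{j=0}^{6} (−1)^j C(6,j)·(6−j)!.
Computing: 720 − 720 + 360 − 120 + 30 − 6 + 1 = 265.

265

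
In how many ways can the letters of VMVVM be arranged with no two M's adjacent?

There are 5!/(3!·2!) = 10 arrangements of VMVVM in total.
Arrangements with the M's together: treat MM as one letter, giving (4)!/(3!) = 4.
Hence 10 − 4 = 6.

6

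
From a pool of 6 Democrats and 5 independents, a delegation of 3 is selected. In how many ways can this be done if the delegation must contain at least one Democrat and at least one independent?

Total 3-person selections from all 11: C(11,3) = 165.
Selections missing a whole group: no Democrats → C(5,3) = 10; no independents → C(6,3) = 20.
Both groups omitted at once is impossible, so 165 − 30 = 135.

135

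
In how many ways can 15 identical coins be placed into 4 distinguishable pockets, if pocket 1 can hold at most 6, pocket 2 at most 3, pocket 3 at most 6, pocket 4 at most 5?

Ignoring the caps, the number of non-negative solutions to x_1+…+x_4 = 15 is C(18,3) = 816.
Subtract solutions that violate a single cap (substitute x_i' = x_i − (cap_i+1)): x_1 ≥ 7 gives C(11,3) = 165; x_2 ≥ 4 gives C(14,3) = 364; x_3 ≥ 7 gives C(11,3) = 165; x_4 ≥ 6 gives C(12,3) = 220. Together 914.
Add back pairs where two caps are both exceeded: 35 + 4 + 10 + 35 + 56 + 10 = 150.
By inclusion–exclusion the count is 816 − 914 + 150 = 52.

52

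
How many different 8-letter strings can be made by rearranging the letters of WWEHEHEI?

1680

Letter multiplicities in WWEHEHEI: E×3, H×2, I×1, W×2.
Dividing 8! = 40320 by 3!·2!·2! = 24 for the repeated letters gives 1680.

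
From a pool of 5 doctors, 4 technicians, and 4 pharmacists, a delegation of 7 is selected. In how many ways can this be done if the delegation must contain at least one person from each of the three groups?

1636

Total 7-person selections from all 13: C(13,7) = 1716.
Subtract selections that omit an entire group: no doctors → C(8,7) = 8; no technicians → C(9,7) = 36; no pharmacists → C(9,7) = 36.
Add back selections omitting two groups (i.e. drawn from a single group): C(5,7) + C(4,7) + C(4,7) = 0.
By inclusion–exclusion: 1716 − 80 + 0 = 1636.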